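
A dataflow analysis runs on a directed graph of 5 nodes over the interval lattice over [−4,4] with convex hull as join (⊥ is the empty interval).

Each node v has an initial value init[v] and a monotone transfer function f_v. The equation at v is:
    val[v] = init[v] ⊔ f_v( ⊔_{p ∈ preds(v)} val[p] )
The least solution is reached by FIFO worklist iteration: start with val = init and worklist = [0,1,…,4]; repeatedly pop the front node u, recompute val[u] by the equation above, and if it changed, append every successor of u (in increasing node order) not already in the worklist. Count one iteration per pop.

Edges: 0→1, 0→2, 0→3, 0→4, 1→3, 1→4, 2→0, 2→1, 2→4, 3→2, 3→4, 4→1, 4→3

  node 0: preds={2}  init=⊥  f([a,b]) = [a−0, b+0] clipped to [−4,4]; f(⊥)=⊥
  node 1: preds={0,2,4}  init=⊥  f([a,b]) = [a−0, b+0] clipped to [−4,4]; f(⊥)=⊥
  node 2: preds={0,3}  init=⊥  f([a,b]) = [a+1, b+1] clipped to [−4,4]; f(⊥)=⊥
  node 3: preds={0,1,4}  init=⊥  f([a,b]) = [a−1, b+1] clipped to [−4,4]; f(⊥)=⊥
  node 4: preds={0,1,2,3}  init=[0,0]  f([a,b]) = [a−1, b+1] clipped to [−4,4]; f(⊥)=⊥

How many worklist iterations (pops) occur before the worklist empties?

Worklist (23 pops):
  #1 pop 0: in=⊥ → ⊥ (no change)
  #2 pop 1: in=[0,0] → [0,0] (was ⊥); enqueue []
  #3 pop 2: in=⊥ → ⊥ (no change)
  #4 pop 3: in=[0,0] → [-1,1] (was ⊥); enqueue [2]
  #5 pop 4: in=[-1,1] → [-2,2] (was [0,0]); enqueue [1,3]
  #6 pop 2: in=[-1,1] → [0,2] (was ⊥); enqueue [0,4]
  #7 pop 1: in=[-2,2] → [-2,2] (was [0,0]); enqueue []
  #8 pop 3: in=[-2,2] → [-3,3] (was [-1,1]); enqueue [2]
  #9 pop 0: in=[0,2] → [0,2] (was ⊥); enqueue [1,3]
  #10 pop 4: in=[-3,3] → [-4,4] (was [-2,2]); enqueue []
  #11 pop 2: in=[-3,3] → [-2,4] (was [0,2]); enqueue [0,4]
  #12 pop 1: in=[-4,4] → [-4,4] (was [-2,2]); enqueue []
  #13 pop 3: in=[-4,4] → [-4,4] (was [-3,3]); enqueue [2]
  #14 pop 0: in=[-2,4] → [-2,4] (was [0,2]); enqueue [1,3]
  #15 pop 4: in=[-4,4] → [-4,4] (no change)
  #16 pop 2: in=[-4,4] → [-3,4] (was [-2,4]); enqueue [0,4]
  #17 pop 1: in=[-4,4] → [-4,4] (no change)
  #18 pop 3: in=[-4,4] → [-4,4] (no change)
  #19 pop 0: in=[-3,4] → [-3,4] (was [-2,4]); enqueue [1,2,3]
  #20 pop 4: in=[-4,4] → [-4,4] (no change)
  #21 pop 1: in=[-4,4] → [-4,4] (no change)
  #22 pop 2: in=[-4,4] → [-3,4] (no change)
  #23 pop 3: in=[-4,4] → [-4,4] (no change)

Fixpoint:
  val[0] = [-3,4]
  val[1] = [-4,4]
  val[2] = [-3,4]
  val[3] = [-4,4]
  val[4] = [-4,4]

23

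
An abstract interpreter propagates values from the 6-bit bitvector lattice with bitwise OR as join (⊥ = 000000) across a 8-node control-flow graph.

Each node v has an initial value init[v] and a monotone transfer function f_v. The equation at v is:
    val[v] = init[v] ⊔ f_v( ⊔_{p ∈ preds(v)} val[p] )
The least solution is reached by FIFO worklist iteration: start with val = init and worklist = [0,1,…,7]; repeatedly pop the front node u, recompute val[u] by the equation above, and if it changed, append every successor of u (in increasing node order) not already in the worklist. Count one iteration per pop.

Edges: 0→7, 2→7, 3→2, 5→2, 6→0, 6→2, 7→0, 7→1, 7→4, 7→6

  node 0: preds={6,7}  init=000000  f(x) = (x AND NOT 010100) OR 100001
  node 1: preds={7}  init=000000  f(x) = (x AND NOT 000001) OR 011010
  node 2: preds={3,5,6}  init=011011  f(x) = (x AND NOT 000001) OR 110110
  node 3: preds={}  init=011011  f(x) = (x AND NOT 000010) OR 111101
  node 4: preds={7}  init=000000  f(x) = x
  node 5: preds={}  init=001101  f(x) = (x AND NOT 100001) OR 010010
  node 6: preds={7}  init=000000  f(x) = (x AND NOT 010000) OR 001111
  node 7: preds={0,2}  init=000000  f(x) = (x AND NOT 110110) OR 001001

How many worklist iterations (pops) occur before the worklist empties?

Trace (14 dequeues):
  [1] u=0 | in 000000 | out 100001 | prev 000000 | push {}
  [2] u=1 | in 000000 | out 011010 | prev 000000 | push {}
  [3] u=2 | in 011111 | out 111111 | prev 011011 | push {}
  [4] u=3 | in 000000 | out 111111 | prev 011011 | push {2}
  [5] u=4 | in 000000 | out 000000 | ==
  [6] u=5 | in 000000 | out 011111 | prev 001101 | push {}
  [7] u=6 | in 000000 | out 001111 | prev 000000 | push {0}
  [8] u=7 | in 111111 | out 001001 | prev 000000 | push {1,4,6}
  [9] u=2 | in 111111 | out 111111 | ==
  [10] u=0 | in 001111 | out 101011 | prev 100001 | push {7}
  [11] u=1 | in 001001 | out 011010 | ==
  [12] u=4 | in 001001 | out 001001 | prev 000000 | push {}
  [13] u=6 | in 001001 | out 001111 | ==
  [14] u=7 | in 111111 | out 001001 | ==

Converged values:
  [0] 101011
  [1] 011010
  [2] 111111
  [3] 111111
  [4] 001001
  [5] 011111
  [6] 001111
  [7] 001001

14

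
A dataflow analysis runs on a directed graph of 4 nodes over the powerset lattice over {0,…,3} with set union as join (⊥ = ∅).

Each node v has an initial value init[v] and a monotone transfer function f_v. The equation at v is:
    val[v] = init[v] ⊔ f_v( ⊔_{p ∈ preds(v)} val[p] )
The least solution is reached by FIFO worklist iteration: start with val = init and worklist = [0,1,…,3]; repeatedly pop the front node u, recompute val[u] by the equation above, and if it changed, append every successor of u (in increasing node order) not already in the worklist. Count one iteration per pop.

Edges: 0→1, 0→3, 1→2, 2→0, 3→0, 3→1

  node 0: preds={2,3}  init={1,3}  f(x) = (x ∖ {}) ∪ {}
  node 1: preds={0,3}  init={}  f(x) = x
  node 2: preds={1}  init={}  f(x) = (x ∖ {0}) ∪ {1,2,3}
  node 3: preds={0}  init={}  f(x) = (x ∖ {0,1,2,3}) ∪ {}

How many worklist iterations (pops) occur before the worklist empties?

8

Worklist (8 pops):
  #1 pop 0: in={} → {1,3} (no change)
  #2 pop 1: in={1,3} → {1,3} (was {}); enqueue []
  #3 pop 2: in={1,3} → {1,2,3} (was {}); enqueue [0]
  #4 pop 3: in={1,3} → {} (no change)
  #5 pop 0: in={1,2,3} → {1,2,3} (was {1,3}); enqueue [1,3]
  #6 pop 1: in={1,2,3} → {1,2,3} (was {1,3}); enqueue [2]
  #7 pop 3: in={1,2,3} → {} (no change)
  #8 pop 2: in={1,2,3} → {1,2,3} (no change)

Fixpoint:
  val[0] = {1,2,3}
  val[1] = {1,2,3}
  val[2] = {1,2,3}
  val[3] = {}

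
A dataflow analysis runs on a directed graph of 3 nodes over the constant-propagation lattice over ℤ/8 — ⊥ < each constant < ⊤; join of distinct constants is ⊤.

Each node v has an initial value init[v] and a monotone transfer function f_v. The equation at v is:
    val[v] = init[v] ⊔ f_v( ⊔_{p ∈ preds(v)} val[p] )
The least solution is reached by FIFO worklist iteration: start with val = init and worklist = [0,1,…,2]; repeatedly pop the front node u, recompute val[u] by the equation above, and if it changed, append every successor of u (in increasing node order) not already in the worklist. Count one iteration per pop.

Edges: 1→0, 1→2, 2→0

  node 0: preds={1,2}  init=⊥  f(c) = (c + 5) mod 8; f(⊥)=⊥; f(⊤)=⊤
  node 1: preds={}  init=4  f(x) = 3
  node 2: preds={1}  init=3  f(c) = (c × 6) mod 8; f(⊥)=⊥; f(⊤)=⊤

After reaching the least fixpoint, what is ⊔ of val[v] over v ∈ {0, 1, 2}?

⊤

Worklist (4 pops):
  #1 pop 0: in=⊤ → ⊤ (was ⊥); enqueue []
  #2 pop 1: in=⊥ → ⊤ (was 4); enqueue [0]
  #3 pop 2: in=⊤ → ⊤ (was 3); enqueue []
  #4 pop 0: in=⊤ → ⊤ (no change)

Fixpoint:
  val[0] = ⊤
  val[1] = ⊤
  val[2] = ⊤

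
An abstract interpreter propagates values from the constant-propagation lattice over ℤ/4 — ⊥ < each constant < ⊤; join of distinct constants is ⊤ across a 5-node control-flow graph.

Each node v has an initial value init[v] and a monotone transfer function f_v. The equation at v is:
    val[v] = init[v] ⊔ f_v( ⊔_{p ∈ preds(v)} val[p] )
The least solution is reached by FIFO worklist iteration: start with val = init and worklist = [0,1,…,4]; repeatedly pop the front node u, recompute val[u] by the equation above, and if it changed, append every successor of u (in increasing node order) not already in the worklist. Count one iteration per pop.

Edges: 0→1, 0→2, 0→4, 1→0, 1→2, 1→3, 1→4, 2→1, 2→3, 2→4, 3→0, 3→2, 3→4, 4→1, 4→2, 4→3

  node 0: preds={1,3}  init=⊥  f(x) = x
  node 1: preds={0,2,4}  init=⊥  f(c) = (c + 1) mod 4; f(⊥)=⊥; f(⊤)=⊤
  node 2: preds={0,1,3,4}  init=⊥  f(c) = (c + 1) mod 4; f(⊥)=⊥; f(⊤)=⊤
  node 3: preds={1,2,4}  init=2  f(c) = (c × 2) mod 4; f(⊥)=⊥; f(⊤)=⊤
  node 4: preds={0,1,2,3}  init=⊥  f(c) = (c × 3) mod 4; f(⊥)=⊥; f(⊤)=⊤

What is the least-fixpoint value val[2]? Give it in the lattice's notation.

⊤

Iteration log — 11 steps:
  step 1. node 0  ⊔preds=2  new=2  old=⊥  +wl: 
  step 2. node 1  ⊔preds=2  new=3  old=⊥  +wl: 0
  step 3. node 2  ⊔preds=⊤  new=⊤  old=⊥  +wl: 1
  step 4. node 3  ⊔preds=⊤  new=⊤  old=2  +wl: 2
  step 5. node 4  ⊔preds=⊤  new=⊤  old=⊥  +wl: 3
  step 6. node 0  ⊔preds=⊤  new=⊤  old=2  +wl: 4
  step 7. node 1  ⊔preds=⊤  new=⊤  old=3  +wl: 0
  step 8. node 2  ⊔preds=⊤  new=⊤  stable
  step 9. node 3  ⊔preds=⊤  new=⊤  stable
  step 10. node 4  ⊔preds=⊤  new=⊤  stable
  step 11. node 0  ⊔preds=⊤  new=⊤  stable

Least fixpoint reached:
  node 0: ⊤
  node 1: ⊤
  node 2: ⊤
  node 3: ⊤
  node 4: ⊤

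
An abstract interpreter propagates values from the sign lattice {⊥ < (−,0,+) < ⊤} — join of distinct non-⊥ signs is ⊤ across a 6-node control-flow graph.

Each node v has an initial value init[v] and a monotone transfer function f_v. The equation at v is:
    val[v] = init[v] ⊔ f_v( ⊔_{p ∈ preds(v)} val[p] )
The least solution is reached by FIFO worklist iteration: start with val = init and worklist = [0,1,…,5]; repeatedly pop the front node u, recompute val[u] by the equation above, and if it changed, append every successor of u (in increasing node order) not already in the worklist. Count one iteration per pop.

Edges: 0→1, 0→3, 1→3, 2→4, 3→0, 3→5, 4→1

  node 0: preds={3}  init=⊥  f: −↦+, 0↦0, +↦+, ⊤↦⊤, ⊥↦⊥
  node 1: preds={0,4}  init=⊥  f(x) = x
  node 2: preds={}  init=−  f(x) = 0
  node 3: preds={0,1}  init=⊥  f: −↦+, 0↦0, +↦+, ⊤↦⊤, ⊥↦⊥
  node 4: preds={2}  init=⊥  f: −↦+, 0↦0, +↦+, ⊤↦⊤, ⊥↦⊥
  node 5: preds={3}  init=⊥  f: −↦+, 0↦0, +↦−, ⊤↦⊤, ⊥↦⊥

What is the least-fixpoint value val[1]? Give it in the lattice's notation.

⊤

Trace (12 dequeues):
  [1] u=0 | in ⊥ | out ⊥ | ==
  [2] u=1 | in ⊥ | out ⊥ | ==
  [3] u=2 | in ⊥ | out ⊤ | prev − | push {}
  [4] u=3 | in ⊥ | out ⊥ | ==
  [5] u=4 | in ⊤ | out ⊤ | prev ⊥ | push {1}
  [6] u=5 | in ⊥ | out ⊥ | ==
  [7] u=1 | in ⊤ | out ⊤ | prev ⊥ | push {3}
  [8] u=3 | in ⊤ | out ⊤ | prev ⊥ | push {0,5}
  [9] u=0 | in ⊤ | out ⊤ | prev ⊥ | push {1,3}
  [10] u=5 | in ⊤ | out ⊤ | prev ⊥ | push {}
  [11] u=1 | in ⊤ | out ⊤ | ==
  [12] u=3 | in ⊤ | out ⊤ | ==

Converged values:
  [0] ⊤
  [1] ⊤
  [2] ⊤
  [3] ⊤
  [4] ⊤
  [5] ⊤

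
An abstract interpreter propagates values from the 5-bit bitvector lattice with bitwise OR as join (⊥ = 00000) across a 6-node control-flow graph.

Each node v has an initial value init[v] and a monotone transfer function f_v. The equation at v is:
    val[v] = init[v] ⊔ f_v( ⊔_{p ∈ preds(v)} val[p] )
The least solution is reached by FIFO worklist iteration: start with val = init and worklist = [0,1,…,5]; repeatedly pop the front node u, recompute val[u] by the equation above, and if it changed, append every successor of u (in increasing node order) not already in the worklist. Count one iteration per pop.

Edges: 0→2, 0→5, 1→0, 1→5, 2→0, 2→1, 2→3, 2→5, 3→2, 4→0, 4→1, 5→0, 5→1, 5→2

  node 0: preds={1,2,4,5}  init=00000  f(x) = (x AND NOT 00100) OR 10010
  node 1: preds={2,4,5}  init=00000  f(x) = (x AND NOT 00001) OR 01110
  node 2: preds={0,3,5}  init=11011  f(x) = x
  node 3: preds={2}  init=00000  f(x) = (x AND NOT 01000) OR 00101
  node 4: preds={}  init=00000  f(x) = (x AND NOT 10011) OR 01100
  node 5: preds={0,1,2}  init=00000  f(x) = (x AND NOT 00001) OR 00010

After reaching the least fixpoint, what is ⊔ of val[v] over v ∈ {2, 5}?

Iteration log — 12 steps:
  step 1. node 0  ⊔preds=11011  new=11011  old=00000  +wl: 
  step 2. node 1  ⊔preds=11011  new=11110  old=00000  +wl: 0
  step 3. node 2  ⊔preds=11011  new=11011  stable
  step 4. node 3  ⊔preds=11011  new=10111  old=00000  +wl: 2
  step 5. node 4  ⊔preds=00000  new=01100  old=00000  +wl: 1
  step 6. node 5  ⊔preds=11111  new=11110  old=00000  +wl: 
  step 7. node 0  ⊔preds=11111  new=11011  stable
  step 8. node 2  ⊔preds=11111  new=11111  old=11011  +wl: 0,3,5
  step 9. node 1  ⊔preds=11111  new=11110  stable
  step 10. node 0  ⊔preds=11111  new=11011  stable
  step 11. node 3  ⊔preds=11111  new=10111  stable
  step 12. node 5  ⊔preds=11111  new=11110  stable

Least fixpoint reached:
  node 0: 11011
  node 1: 11110
  node 2: 11111
  node 3: 10111
  node 4: 01100
  node 5: 11110

11111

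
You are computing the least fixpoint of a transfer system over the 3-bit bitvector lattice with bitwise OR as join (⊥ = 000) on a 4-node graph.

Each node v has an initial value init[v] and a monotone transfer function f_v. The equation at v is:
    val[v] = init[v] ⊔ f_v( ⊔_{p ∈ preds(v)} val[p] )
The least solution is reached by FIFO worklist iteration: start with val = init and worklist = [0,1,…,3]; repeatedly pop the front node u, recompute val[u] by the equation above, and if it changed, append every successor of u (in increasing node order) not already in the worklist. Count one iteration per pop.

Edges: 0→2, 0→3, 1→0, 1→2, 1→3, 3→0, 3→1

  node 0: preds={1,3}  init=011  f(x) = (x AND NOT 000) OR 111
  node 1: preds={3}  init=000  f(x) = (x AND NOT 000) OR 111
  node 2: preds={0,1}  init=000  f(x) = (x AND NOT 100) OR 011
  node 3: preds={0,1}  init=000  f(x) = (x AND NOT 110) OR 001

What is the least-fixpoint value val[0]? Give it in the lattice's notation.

111

Trace (6 dequeues):
  [1] u=0 | in 000 | out 111 | prev 011 | push {}
  [2] u=1 | in 000 | out 111 | prev 000 | push {0}
  [3] u=2 | in 111 | out 011 | prev 000 | push {}
  [4] u=3 | in 111 | out 001 | prev 000 | push {1}
  [5] u=0 | in 111 | out 111 | ==
  [6] u=1 | in 001 | out 111 | ==

Converged values:
  [0] 111
  [1] 111
  [2] 011
  [3] 001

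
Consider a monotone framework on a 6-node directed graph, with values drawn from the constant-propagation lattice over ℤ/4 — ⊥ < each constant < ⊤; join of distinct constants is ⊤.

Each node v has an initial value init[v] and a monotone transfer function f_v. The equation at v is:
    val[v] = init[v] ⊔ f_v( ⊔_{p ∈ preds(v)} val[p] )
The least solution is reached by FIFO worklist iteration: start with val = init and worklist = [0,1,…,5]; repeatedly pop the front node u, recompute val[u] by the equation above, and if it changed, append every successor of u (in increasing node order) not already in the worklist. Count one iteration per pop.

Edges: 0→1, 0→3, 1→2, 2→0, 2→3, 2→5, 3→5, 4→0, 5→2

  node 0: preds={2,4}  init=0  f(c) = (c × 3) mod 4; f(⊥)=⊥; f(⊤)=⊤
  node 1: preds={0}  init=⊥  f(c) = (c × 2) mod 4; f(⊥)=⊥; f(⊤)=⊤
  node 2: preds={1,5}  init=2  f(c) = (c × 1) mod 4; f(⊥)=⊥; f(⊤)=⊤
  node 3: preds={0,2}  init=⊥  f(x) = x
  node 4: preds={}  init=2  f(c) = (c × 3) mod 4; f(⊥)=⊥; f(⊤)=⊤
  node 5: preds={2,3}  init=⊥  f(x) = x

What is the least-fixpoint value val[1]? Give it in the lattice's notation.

⊤

Worklist (8 pops):
  #1 pop 0: in=2 → ⊤ (was 0); enqueue []
  #2 pop 1: in=⊤ → ⊤ (was ⊥); enqueue []
  #3 pop 2: in=⊤ → ⊤ (was 2); enqueue [0]
  #4 pop 3: in=⊤ → ⊤ (was ⊥); enqueue []
  #5 pop 4: in=⊥ → 2 (no change)
  #6 pop 5: in=⊤ → ⊤ (was ⊥); enqueue [2]
  #7 pop 0: in=⊤ → ⊤ (no change)
  #8 pop 2: in=⊤ → ⊤ (no change)

Fixpoint:
  val[0] = ⊤
  val[1] = ⊤
  val[2] = ⊤
  val[3] = ⊤
  val[4] = 2
  val[5] = ⊤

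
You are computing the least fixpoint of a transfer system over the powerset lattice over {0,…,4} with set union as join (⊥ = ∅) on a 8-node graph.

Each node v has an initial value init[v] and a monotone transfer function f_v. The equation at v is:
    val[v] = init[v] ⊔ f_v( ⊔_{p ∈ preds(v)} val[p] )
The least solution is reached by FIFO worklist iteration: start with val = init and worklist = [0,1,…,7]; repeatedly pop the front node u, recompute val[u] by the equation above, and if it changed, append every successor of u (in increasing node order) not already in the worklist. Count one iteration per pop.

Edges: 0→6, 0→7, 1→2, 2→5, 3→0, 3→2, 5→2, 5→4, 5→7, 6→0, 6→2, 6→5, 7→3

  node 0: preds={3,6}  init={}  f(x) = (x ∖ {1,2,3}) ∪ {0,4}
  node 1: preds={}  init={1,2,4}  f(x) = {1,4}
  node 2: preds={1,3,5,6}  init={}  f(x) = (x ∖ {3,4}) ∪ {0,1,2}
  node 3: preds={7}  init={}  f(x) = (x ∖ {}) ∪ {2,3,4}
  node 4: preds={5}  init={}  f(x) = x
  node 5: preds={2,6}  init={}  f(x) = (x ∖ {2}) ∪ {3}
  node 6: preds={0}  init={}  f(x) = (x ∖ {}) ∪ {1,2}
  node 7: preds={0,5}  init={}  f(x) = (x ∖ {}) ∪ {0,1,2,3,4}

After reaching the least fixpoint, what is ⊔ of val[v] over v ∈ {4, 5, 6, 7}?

{0,1,2,3,4}

Iteration log — 17 steps:
  step 1. node 0  ⊔preds={}  new={0,4}  old={}  +wl: 
  step 2. node 1  ⊔preds={}  new={1,2,4}  stable
  step 3. node 2  ⊔preds={1,2,4}  new={0,1,2}  old={}  +wl: 
  step 4. node 3  ⊔preds={}  new={2,3,4}  old={}  +wl: 0,2
  step 5. node 4  ⊔preds={}  new={}  stable
  step 6. node 5  ⊔preds={0,1,2}  new={0,1,3}  old={}  +wl: 4
  step 7. node 6  ⊔preds={0,4}  new={0,1,2,4}  old={}  +wl: 5
  step 8. node 7  ⊔preds={0,1,3,4}  new={0,1,2,3,4}  old={}  +wl: 3
  step 9. node 0  ⊔preds={0,1,2,3,4}  new={0,4}  stable
  step 10. node 2  ⊔preds={0,1,2,3,4}  new={0,1,2}  stable
  step 11. node 4  ⊔preds={0,1,3}  new={0,1,3}  old={}  +wl: 
  step 12. node 5  ⊔preds={0,1,2,4}  new={0,1,3,4}  old={0,1,3}  +wl: 2,4,7
  step 13. node 3  ⊔preds={0,1,2,3,4}  new={0,1,2,3,4}  old={2,3,4}  +wl: 0
  step 14. node 2  ⊔preds={0,1,2,3,4}  new={0,1,2}  stable
  step 15. node 4  ⊔preds={0,1,3,4}  new={0,1,3,4}  old={0,1,3}  +wl: 
  step 16. node 7  ⊔preds={0,1,3,4}  new={0,1,2,3,4}  stable
  step 17. node 0  ⊔preds={0,1,2,3,4}  new={0,4}  stable

Least fixpoint reached:
  node 0: {0,4}
  node 1: {1,2,4}
  node 2: {0,1,2}
  node 3: {0,1,2,3,4}
  node 4: {0,1,3,4}
  node 5: {0,1,3,4}
  node 6: {0,1,2,4}
  node 7: {0,1,2,3,4}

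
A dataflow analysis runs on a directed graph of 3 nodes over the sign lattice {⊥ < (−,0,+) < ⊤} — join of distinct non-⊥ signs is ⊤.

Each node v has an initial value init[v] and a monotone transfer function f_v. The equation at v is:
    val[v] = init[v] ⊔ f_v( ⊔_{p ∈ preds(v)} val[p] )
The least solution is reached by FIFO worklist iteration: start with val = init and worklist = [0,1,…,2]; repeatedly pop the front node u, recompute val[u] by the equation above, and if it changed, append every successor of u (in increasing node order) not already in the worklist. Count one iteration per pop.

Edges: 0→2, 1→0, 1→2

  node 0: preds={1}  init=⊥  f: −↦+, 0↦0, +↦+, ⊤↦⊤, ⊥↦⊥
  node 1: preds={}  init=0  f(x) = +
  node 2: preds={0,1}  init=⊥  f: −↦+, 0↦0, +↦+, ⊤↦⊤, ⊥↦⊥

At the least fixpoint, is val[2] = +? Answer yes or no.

Trace (5 dequeues):
  [1] u=0 | in 0 | out 0 | prev ⊥ | push {}
  [2] u=1 | in ⊥ | out ⊤ | prev 0 | push {0}
  [3] u=2 | in ⊤ | out ⊤ | prev ⊥ | push {}
  [4] u=0 | in ⊤ | out ⊤ | prev 0 | push {2}
  [5] u=2 | in ⊤ | out ⊤ | ==

Converged values:
  [0] ⊤
  [1] ⊤
  [2] ⊤

no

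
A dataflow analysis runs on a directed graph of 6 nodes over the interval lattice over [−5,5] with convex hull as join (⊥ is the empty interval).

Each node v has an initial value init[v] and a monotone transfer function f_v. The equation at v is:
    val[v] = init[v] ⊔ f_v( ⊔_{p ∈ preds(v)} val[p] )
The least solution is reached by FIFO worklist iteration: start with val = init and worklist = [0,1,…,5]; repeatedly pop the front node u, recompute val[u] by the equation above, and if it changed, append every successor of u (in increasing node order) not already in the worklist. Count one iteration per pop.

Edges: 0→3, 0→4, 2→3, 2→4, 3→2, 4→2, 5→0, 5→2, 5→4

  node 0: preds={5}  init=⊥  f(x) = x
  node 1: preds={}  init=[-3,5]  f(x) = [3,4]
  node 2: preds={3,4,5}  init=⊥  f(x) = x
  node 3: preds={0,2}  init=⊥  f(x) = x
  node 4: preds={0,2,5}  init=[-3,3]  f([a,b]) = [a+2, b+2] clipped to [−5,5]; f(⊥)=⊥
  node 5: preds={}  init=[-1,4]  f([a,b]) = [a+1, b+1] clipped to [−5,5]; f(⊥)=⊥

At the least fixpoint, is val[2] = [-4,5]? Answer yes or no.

no

Trace (10 dequeues):
  [1] u=0 | in [-1,4] | out [-1,4] | prev ⊥ | push {}
  [2] u=1 | in ⊥ | out [-3,5] | ==
  [3] u=2 | in [-3,4] | out [-3,4] | prev ⊥ | push {}
  [4] u=3 | in [-3,4] | out [-3,4] | prev ⊥ | push {2}
  [5] u=4 | in [-3,4] | out [-3,5] | prev [-3,3] | push {}
  [6] u=5 | in ⊥ | out [-1,4] | ==
  [7] u=2 | in [-3,5] | out [-3,5] | prev [-3,4] | push {3,4}
  [8] u=3 | in [-3,5] | out [-3,5] | prev [-3,4] | push {2}
  [9] u=4 | in [-3,5] | out [-3,5] | ==
  [10] u=2 | in [-3,5] | out [-3,5] | ==

Converged values:
  [0] [-1,4]
  [1] [-3,5]
  [2] [-3,5]
  [3] [-3,5]
  [4] [-3,5]
  [5] [-1,4]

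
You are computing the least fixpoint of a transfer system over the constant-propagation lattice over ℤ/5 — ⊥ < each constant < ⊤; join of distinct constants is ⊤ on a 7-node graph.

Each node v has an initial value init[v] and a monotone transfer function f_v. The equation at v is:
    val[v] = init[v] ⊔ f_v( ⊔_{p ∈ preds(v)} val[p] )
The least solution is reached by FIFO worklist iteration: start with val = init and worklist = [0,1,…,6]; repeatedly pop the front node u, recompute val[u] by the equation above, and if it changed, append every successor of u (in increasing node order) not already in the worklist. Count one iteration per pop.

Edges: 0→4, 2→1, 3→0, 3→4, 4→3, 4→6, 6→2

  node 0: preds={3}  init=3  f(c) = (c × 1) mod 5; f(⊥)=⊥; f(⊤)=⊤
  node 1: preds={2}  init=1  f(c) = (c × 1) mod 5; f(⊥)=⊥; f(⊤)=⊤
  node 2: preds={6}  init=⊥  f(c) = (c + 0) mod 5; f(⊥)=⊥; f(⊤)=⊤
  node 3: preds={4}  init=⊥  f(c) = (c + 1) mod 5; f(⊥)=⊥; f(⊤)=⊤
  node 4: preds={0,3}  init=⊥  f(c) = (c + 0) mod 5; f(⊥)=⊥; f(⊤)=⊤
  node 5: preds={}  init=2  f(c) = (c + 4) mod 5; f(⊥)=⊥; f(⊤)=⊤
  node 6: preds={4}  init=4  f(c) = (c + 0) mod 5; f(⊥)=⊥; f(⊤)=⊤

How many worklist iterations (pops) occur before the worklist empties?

17

Iteration log — 17 steps:
  step 1. node 0  ⊔preds=⊥  new=3  stable
  step 2. node 1  ⊔preds=⊥  new=1  stable
  step 3. node 2  ⊔preds=4  new=4  old=⊥  +wl: 1
  step 4. node 3  ⊔preds=⊥  new=⊥  stable
  step 5. node 4  ⊔preds=3  new=3  old=⊥  +wl: 3
  step 6. node 5  ⊔preds=⊥  new=2  stable
  step 7. node 6  ⊔preds=3  new=⊤  old=4  +wl: 2
  step 8. node 1  ⊔preds=4  new=⊤  old=1  +wl: 
  step 9. node 3  ⊔preds=3  new=4  old=⊥  +wl: 0,4
  step 10. node 2  ⊔preds=⊤  new=⊤  old=4  +wl: 1
  step 11. node 0  ⊔preds=4  new=⊤  old=3  +wl: 
  step 12. node 4  ⊔preds=⊤  new=⊤  old=3  +wl: 3,6
  step 13. node 1  ⊔preds=⊤  new=⊤  stable
  step 14. node 3  ⊔preds=⊤  new=⊤  old=4  +wl: 0,4
  step 15. node 6  ⊔preds=⊤  new=⊤  stable
  step 16. node 0  ⊔preds=⊤  new=⊤  stable
  step 17. node 4  ⊔preds=⊤  new=⊤  stable

Least fixpoint reached:
  node 0: ⊤
  node 1: ⊤
  node 2: ⊤
  node 3: ⊤
  node 4: ⊤
  node 5: 2
  node 6: ⊤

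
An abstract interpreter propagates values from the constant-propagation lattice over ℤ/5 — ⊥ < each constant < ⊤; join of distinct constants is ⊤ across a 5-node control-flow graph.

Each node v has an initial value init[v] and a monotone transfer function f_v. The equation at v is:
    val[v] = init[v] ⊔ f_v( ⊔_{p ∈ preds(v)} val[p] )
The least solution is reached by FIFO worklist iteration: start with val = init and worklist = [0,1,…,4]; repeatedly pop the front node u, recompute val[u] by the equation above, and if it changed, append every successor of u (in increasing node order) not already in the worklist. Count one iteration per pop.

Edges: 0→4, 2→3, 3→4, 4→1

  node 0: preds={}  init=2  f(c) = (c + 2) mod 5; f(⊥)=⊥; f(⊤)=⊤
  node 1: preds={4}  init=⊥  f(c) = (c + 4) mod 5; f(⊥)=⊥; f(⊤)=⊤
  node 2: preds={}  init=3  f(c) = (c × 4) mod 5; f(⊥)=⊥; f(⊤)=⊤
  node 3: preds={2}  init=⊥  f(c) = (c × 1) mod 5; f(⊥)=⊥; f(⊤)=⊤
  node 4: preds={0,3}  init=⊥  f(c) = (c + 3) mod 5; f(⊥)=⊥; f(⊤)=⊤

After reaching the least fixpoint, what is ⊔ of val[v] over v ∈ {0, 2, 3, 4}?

⊤

Trace (6 dequeues):
  [1] u=0 | in ⊥ | out 2 | ==
  [2] u=1 | in ⊥ | out ⊥ | ==
  [3] u=2 | in ⊥ | out 3 | ==
  [4] u=3 | in 3 | out 3 | prev ⊥ | push {}
  [5] u=4 | in ⊤ | out ⊤ | prev ⊥ | push {1}
  [6] u=1 | in ⊤ | out ⊤ | prev ⊥ | push {}

Converged values:
  [0] 2
  [1] ⊤
  [2] 3
  [3] 3
  [4] ⊤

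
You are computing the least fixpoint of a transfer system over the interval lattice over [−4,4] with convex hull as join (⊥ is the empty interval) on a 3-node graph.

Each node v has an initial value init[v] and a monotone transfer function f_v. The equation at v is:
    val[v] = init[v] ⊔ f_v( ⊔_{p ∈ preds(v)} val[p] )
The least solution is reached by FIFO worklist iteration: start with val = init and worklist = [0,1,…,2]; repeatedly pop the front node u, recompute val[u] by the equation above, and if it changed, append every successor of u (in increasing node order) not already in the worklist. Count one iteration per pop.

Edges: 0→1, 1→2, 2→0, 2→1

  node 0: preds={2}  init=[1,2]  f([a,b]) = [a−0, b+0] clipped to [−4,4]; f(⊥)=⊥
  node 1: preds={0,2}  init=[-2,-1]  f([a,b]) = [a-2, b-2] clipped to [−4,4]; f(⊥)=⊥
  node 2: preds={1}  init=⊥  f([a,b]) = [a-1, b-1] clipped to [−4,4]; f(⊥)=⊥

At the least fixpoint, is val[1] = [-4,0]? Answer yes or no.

yes

Iteration log — 8 steps:
  step 1. node 0  ⊔preds=⊥  new=[1,2]  stable
  step 2. node 1  ⊔preds=[1,2]  new=[-2,0]  old=[-2,-1]  +wl: 
  step 3. node 2  ⊔preds=[-2,0]  new=[-3,-1]  old=⊥  +wl: 0,1
  step 4. node 0  ⊔preds=[-3,-1]  new=[-3,2]  old=[1,2]  +wl: 
  step 5. node 1  ⊔preds=[-3,2]  new=[-4,0]  old=[-2,0]  +wl: 2
  step 6. node 2  ⊔preds=[-4,0]  new=[-4,-1]  old=[-3,-1]  +wl: 0,1
  step 7. node 0  ⊔preds=[-4,-1]  new=[-4,2]  old=[-3,2]  +wl: 
  step 8. node 1  ⊔preds=[-4,2]  new=[-4,0]  stable

Least fixpoint reached:
  node 0: [-4,2]
  node 1: [-4,0]
  node 2: [-4,-1]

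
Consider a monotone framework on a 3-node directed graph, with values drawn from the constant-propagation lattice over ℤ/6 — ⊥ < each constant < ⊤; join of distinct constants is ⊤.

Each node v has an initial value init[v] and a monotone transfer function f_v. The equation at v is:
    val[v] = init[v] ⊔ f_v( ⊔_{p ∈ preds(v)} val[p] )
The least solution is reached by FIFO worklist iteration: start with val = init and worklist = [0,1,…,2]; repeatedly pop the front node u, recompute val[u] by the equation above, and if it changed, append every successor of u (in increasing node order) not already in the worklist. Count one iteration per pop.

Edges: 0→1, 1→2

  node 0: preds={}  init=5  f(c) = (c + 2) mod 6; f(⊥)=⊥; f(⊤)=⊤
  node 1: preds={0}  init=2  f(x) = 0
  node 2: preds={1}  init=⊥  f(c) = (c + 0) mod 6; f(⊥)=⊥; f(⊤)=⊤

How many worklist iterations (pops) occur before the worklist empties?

3

Trace (3 dequeues):
  [1] u=0 | in ⊥ | out 5 | ==
  [2] u=1 | in 5 | out ⊤ | prev 2 | push {}
  [3] u=2 | in ⊤ | out ⊤ | prev ⊥ | push {}

Converged values:
  [0] 5
  [1] ⊤
  [2] ⊤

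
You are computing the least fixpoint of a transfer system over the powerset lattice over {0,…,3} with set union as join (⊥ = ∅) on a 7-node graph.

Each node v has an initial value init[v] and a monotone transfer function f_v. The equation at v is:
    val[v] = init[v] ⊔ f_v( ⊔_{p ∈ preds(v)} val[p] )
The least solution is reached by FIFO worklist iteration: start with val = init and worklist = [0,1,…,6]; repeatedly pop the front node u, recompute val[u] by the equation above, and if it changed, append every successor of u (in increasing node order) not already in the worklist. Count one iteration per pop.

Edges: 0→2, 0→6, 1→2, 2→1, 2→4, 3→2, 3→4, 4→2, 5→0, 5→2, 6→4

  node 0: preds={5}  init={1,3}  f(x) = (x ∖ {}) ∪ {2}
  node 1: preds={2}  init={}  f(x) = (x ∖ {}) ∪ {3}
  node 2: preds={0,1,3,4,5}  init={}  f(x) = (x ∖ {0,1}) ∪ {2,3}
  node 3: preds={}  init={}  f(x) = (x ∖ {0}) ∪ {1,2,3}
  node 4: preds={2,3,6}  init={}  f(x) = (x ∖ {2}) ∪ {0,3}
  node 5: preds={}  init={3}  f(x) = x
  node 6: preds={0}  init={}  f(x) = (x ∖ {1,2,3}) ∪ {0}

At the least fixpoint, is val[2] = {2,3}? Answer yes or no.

Iteration log — 10 steps:
  step 1. node 0  ⊔preds={3}  new={1,2,3}  old={1,3}  +wl: 
  step 2. node 1  ⊔preds={}  new={3}  old={}  +wl: 
  step 3. node 2  ⊔preds={1,2,3}  new={2,3}  old={}  +wl: 1
  step 4. node 3  ⊔preds={}  new={1,2,3}  old={}  +wl: 2
  step 5. node 4  ⊔preds={1,2,3}  new={0,1,3}  old={}  +wl: 
  step 6. node 5  ⊔preds={}  new={3}  stable
  step 7. node 6  ⊔preds={1,2,3}  new={0}  old={}  +wl: 4
  step 8. node 1  ⊔preds={2,3}  new={2,3}  old={3}  +wl: 
  step 9. node 2  ⊔preds={0,1,2,3}  new={2,3}  stable
  step 10. node 4  ⊔preds={0,1,2,3}  new={0,1,3}  stable

Least fixpoint reached:
  node 0: {1,2,3}
  node 1: {2,3}
  node 2: {2,3}
  node 3: {1,2,3}
  node 4: {0,1,3}
  node 5: {3}
  node 6: {0}

yes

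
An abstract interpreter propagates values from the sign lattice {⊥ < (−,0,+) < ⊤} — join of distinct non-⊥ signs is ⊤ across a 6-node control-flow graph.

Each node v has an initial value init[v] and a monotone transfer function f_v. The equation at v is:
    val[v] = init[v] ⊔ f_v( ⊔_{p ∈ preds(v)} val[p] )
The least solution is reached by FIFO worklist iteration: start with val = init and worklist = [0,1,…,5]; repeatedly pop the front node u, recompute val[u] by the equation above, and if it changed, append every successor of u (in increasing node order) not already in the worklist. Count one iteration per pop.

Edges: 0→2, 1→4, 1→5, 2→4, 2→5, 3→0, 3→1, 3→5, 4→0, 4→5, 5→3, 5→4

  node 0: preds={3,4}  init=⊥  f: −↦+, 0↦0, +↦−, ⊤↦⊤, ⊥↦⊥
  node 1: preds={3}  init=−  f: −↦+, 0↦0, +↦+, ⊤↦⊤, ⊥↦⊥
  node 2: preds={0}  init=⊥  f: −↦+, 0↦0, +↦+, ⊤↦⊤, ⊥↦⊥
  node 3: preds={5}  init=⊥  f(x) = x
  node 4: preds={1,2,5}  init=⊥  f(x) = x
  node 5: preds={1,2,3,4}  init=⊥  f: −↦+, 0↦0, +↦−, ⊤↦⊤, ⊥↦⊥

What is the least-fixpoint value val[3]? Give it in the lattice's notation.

Worklist (20 pops):
  #1 pop 0: in=⊥ → ⊥ (no change)
  #2 pop 1: in=⊥ → − (no change)
  #3 pop 2: in=⊥ → ⊥ (no change)
  #4 pop 3: in=⊥ → ⊥ (no change)
  #5 pop 4: in=− → − (was ⊥); enqueue [0]
  #6 pop 5: in=− → + (was ⊥); enqueue [3,4]
  #7 pop 0: in=− → + (was ⊥); enqueue [2]
  #8 pop 3: in=+ → + (was ⊥); enqueue [0,1,5]
  #9 pop 4: in=⊤ → ⊤ (was −); enqueue []
  #10 pop 2: in=+ → + (was ⊥); enqueue [4]
  #11 pop 0: in=⊤ → ⊤ (was +); enqueue [2]
  #12 pop 1: in=+ → ⊤ (was −); enqueue []
  #13 pop 5: in=⊤ → ⊤ (was +); enqueue [3]
  #14 pop 4: in=⊤ → ⊤ (no change)
  #15 pop 2: in=⊤ → ⊤ (was +); enqueue [4,5]
  #16 pop 3: in=⊤ → ⊤ (was +); enqueue [0,1]
  #17 pop 4: in=⊤ → ⊤ (no change)
  #18 pop 5: in=⊤ → ⊤ (no change)
  #19 pop 0: in=⊤ → ⊤ (no change)
  #20 pop 1: in=⊤ → ⊤ (no change)

Fixpoint:
  val[0] = ⊤
  val[1] = ⊤
  val[2] = ⊤
  val[3] = ⊤
  val[4] = ⊤
  val[5] = ⊤

⊤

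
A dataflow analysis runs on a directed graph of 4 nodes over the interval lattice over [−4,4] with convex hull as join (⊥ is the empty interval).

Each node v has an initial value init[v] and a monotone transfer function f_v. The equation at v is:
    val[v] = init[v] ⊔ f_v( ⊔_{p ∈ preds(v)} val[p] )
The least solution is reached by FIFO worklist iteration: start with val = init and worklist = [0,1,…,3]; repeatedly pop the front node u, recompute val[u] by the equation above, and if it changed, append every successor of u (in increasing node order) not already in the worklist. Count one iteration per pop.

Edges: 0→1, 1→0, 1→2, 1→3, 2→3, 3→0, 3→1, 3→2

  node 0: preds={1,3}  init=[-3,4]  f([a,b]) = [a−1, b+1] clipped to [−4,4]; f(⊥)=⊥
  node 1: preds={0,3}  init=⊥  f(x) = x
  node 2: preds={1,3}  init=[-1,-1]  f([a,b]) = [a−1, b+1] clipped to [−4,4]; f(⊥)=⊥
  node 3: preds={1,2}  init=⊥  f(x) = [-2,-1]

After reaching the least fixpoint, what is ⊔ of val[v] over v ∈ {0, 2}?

[-4,4]

Trace (9 dequeues):
  [1] u=0 | in ⊥ | out [-3,4] | ==
  [2] u=1 | in [-3,4] | out [-3,4] | prev ⊥ | push {0}
  [3] u=2 | in [-3,4] | out [-4,4] | prev [-1,-1] | push {}
  [4] u=3 | in [-4,4] | out [-2,-1] | prev ⊥ | push {1,2}
  [5] u=0 | in [-3,4] | out [-4,4] | prev [-3,4] | push {}
  [6] u=1 | in [-4,4] | out [-4,4] | prev [-3,4] | push {0,3}
  [7] u=2 | in [-4,4] | out [-4,4] | ==
  [8] u=0 | in [-4,4] | out [-4,4] | ==
  [9] u=3 | in [-4,4] | out [-2,-1] | ==

Converged values:
  [0] [-4,4]
  [1] [-4,4]
  [2] [-4,4]
  [3] [-2,-1]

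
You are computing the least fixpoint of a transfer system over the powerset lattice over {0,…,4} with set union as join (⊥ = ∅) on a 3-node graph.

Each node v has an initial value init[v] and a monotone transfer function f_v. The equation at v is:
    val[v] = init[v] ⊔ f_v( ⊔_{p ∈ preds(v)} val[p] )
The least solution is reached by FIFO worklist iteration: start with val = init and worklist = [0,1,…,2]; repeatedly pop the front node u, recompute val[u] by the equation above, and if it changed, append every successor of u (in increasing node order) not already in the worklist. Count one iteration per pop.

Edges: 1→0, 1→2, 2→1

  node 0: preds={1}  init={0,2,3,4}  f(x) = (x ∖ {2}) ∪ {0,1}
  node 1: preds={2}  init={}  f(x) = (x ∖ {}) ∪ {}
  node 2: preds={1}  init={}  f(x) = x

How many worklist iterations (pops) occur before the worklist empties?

3

Iteration log — 3 steps:
  step 1. node 0  ⊔preds={}  new={0,1,2,3,4}  old={0,2,3,4}  +wl: 
  step 2. node 1  ⊔preds={}  new={}  stable
  step 3. node 2  ⊔preds={}  new={}  stable

Least fixpoint reached:
  node 0: {0,1,2,3,4}
  node 1: {}
  node 2: {}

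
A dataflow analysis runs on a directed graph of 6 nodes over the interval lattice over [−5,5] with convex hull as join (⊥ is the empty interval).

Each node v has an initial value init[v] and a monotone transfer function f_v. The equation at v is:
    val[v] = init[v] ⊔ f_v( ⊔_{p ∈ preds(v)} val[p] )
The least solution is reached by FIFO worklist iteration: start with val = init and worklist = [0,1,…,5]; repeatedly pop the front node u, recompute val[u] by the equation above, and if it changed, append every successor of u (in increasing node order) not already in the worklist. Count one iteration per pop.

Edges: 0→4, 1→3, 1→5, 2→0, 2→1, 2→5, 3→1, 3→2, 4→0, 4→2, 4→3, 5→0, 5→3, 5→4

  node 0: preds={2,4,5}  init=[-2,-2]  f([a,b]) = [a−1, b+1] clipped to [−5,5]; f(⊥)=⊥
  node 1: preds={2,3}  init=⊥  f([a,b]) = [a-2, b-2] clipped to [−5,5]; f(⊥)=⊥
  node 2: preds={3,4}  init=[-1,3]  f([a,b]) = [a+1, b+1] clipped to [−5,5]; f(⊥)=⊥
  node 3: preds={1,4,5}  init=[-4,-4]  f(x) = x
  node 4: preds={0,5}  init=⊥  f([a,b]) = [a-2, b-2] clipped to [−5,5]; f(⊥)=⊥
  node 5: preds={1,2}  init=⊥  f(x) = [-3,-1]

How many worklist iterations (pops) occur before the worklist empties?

Iteration log — 16 steps:
  step 1. node 0  ⊔preds=[-1,3]  new=[-2,4]  old=[-2,-2]  +wl: 
  step 2. node 1  ⊔preds=[-4,3]  new=[-5,1]  old=⊥  +wl: 
  step 3. node 2  ⊔preds=[-4,-4]  new=[-3,3]  old=[-1,3]  +wl: 0,1
  step 4. node 3  ⊔preds=[-5,1]  new=[-5,1]  old=[-4,-4]  +wl: 2
  step 5. node 4  ⊔preds=[-2,4]  new=[-4,2]  old=⊥  +wl: 3
  step 6. node 5  ⊔preds=[-5,3]  new=[-3,-1]  old=⊥  +wl: 4
  step 7. node 0  ⊔preds=[-4,3]  new=[-5,4]  old=[-2,4]  +wl: 
  step 8. node 1  ⊔preds=[-5,3]  new=[-5,1]  stable
  step 9. node 2  ⊔preds=[-5,2]  new=[-4,3]  old=[-3,3]  +wl: 0,1,5
  step 10. node 3  ⊔preds=[-5,2]  new=[-5,2]  old=[-5,1]  +wl: 2
  step 11. node 4  ⊔preds=[-5,4]  new=[-5,2]  old=[-4,2]  +wl: 3
  step 12. node 0  ⊔preds=[-5,3]  new=[-5,4]  stable
  step 13. node 1  ⊔preds=[-5,3]  new=[-5,1]  stable
  step 14. node 5  ⊔preds=[-5,3]  new=[-3,-1]  stable
  step 15. node 2  ⊔preds=[-5,2]  new=[-4,3]  stable
  step 16. node 3  ⊔preds=[-5,2]  new=[-5,2]  stable

Least fixpoint reached:
  node 0: [-5,4]
  node 1: [-5,1]
  node 2: [-4,3]
  node 3: [-5,2]
  node 4: [-5,2]
  node 5: [-3,-1]

16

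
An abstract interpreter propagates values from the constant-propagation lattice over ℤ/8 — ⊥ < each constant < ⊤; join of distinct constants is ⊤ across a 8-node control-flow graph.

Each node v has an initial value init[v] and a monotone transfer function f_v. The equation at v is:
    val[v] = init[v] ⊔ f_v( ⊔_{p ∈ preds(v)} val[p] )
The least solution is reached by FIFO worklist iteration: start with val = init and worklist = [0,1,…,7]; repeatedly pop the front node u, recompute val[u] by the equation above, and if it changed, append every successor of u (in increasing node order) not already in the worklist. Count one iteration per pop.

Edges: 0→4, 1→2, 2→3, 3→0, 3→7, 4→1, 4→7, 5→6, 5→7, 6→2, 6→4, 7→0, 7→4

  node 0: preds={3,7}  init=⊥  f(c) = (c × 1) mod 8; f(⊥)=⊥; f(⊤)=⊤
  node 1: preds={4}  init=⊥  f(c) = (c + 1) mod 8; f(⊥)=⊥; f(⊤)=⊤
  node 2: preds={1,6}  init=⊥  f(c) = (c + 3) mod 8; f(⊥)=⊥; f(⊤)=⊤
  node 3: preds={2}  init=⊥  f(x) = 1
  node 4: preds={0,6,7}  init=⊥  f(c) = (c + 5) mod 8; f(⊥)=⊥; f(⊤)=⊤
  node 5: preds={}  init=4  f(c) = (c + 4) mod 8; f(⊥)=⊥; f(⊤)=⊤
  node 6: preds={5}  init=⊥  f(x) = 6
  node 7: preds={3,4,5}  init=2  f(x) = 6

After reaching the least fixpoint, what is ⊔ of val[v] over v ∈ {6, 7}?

Worklist (16 pops):
  #1 pop 0: in=2 → 2 (was ⊥); enqueue []
  #2 pop 1: in=⊥ → ⊥ (no change)
  #3 pop 2: in=⊥ → ⊥ (no change)
  #4 pop 3: in=⊥ → 1 (was ⊥); enqueue [0]
  #5 pop 4: in=2 → 7 (was ⊥); enqueue [1]
  #6 pop 5: in=⊥ → 4 (no change)
  #7 pop 6: in=4 → 6 (was ⊥); enqueue [2,4]
  #8 pop 7: in=⊤ → ⊤ (was 2); enqueue []
  #9 pop 0: in=⊤ → ⊤ (was 2); enqueue []
  #10 pop 1: in=7 → 0 (was ⊥); enqueue []
  #11 pop 2: in=⊤ → ⊤ (was ⊥); enqueue [3]
  #12 pop 4: in=⊤ → ⊤ (was 7); enqueue [1,7]
  #13 pop 3: in=⊤ → 1 (no change)
  #14 pop 1: in=⊤ → ⊤ (was 0); enqueue [2]
  #15 pop 7: in=⊤ → ⊤ (no change)
  #16 pop 2: in=⊤ → ⊤ (no change)

Fixpoint:
  val[0] = ⊤
  val[1] = ⊤
  val[2] = ⊤
  val[3] = 1
  val[4] = ⊤
  val[5] = 4
  val[6] = 6
  val[7] = ⊤

⊤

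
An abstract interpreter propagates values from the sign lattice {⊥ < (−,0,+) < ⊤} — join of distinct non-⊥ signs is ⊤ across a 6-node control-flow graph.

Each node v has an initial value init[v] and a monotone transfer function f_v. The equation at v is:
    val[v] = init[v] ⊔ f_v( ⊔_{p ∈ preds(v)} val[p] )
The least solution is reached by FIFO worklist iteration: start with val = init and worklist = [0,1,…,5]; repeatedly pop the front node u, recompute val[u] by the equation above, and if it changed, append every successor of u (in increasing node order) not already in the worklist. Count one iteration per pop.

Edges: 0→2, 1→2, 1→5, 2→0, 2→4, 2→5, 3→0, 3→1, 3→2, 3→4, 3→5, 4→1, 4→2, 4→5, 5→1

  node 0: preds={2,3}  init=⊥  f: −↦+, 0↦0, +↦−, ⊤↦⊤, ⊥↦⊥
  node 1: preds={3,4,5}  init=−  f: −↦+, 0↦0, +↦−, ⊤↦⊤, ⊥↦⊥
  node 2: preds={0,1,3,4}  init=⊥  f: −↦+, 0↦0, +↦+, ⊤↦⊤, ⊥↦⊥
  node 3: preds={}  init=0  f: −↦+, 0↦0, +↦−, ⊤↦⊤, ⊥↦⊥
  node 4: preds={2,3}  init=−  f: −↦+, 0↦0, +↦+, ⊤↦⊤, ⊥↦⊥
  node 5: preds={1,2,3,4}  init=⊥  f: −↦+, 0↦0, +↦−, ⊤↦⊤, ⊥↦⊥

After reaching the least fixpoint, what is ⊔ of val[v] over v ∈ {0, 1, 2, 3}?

⊤

Worklist (9 pops):
  #1 pop 0: in=0 → 0 (was ⊥); enqueue []
  #2 pop 1: in=⊤ → ⊤ (was −); enqueue []
  #3 pop 2: in=⊤ → ⊤ (was ⊥); enqueue [0]
  #4 pop 3: in=⊥ → 0 (no change)
  #5 pop 4: in=⊤ → ⊤ (was −); enqueue [1,2]
  #6 pop 5: in=⊤ → ⊤ (was ⊥); enqueue []
  #7 pop 0: in=⊤ → ⊤ (was 0); enqueue []
  #8 pop 1: in=⊤ → ⊤ (no change)
  #9 pop 2: in=⊤ → ⊤ (no change)

Fixpoint:
  val[0] = ⊤
  val[1] = ⊤
  val[2] = ⊤
  val[3] = 0
  val[4] = ⊤
  val[5] = ⊤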